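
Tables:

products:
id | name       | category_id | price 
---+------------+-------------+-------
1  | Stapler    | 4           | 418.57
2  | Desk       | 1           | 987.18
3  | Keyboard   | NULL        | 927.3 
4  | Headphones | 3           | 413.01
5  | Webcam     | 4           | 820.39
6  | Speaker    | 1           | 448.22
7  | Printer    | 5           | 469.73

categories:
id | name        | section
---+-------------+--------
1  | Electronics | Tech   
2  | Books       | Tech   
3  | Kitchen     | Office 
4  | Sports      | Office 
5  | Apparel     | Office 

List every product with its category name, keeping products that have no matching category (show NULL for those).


LEFT JOIN keeps every row from products (the left table); where category_id has no match in categories, the category columns become NULL. Walk through each product:
  - product 1 (Stapler): category_id=4 -> matches Sports
  - product 2 (Desk): category_id=1 -> matches Electronics
  - product 3 (Keyboard): category_id=NULL, no match -> kept with NULL
  - product 4 (Headphones): category_id=3 -> matches Kitchen
  - product 5 (Webcam): category_id=4 -> matches Sports
  - product 6 (Speaker): category_id=1 -> matches Electronics
  - product 7 (Printer): category_id=5 -> matches Apparel
All 7 rows appear; 1 has NULL category.

SQL:
SELECT a.name, b.name AS category
FROM products a
LEFT JOIN categories b ON a.category_id = b.id

Result:
name       | category   
-----------+------------
Stapler    | Sports     
Desk       | Electronics
Keyboard   | NULL       
Headphones | Kitchen    
Webcam     | Sports     
Speaker    | Electronics
Printer    | Apparel    


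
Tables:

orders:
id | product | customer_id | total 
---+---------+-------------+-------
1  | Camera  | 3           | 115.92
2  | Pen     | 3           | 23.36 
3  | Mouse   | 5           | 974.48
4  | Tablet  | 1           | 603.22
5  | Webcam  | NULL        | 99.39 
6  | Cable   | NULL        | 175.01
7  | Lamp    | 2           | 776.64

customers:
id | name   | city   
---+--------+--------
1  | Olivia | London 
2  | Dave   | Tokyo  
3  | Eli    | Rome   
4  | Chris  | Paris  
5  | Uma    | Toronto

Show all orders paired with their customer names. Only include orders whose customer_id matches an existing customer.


INNER JOIN keeps only orders rows whose customer_id matches an id in customers. Walk through each order:
  - order 1 (Camera): customer_id=3 -> matches Eli
  - order 2 (Pen): customer_id=3 -> matches Eli
  - order 3 (Mouse): customer_id=5 -> matches Uma
  - order 4 (Tablet): customer_id=1 -> matches Olivia
  - order 5 (Webcam): customer_id=NULL, no match -> dropped
  - order 6 (Cable): customer_id=NULL, no match -> dropped
  - order 7 (Lamp): customer_id=2 -> matches Dave
So 2 of 7 rows are dropped.

SQL:
SELECT a.product, b.name AS customer
FROM orders a
INNER JOIN customers b ON a.customer_id = b.id

Result:
product | customer
--------+---------
Camera  | Eli     
Pen     | Eli     
Mouse   | Uma     
Tablet  | Olivia  
Lamp    | Dave    


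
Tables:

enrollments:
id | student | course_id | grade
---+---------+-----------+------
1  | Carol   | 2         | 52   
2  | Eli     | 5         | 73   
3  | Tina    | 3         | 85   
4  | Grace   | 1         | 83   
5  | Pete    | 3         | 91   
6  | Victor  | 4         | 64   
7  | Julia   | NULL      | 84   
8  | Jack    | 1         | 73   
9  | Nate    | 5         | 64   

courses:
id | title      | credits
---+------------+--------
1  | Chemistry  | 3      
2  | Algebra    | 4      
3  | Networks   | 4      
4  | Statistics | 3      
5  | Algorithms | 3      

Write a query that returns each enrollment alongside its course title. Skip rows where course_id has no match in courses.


INNER JOIN keeps only enrollments rows whose course_id matches an id in courses. Walk through each enrollment:
  - enrollment 1 (Carol): course_id=2 -> matches Algebra
  - enrollment 2 (Eli): course_id=5 -> matches Algorithms
  - enrollment 3 (Tina): course_id=3 -> matches Networks
  - enrollment 4 (Grace): course_id=1 -> matches Chemistry
  - enrollment 5 (Pete): course_id=3 -> matches Networks
  - enrollment 6 (Victor): course_id=4 -> matches Statistics
  - enrollment 7 (Julia): course_id=NULL, no match -> dropped
  - enrollment 8 (Jack): course_id=1 -> matches Chemistry
  - enrollment 9 (Nate): course_id=5 -> matches Algorithms
So 1 of 9 rows is dropped.

SQL:
SELECT a.student, b.title AS course
FROM enrollments a
INNER JOIN courses b ON a.course_id = b.id

Result:
student | course    
--------+-----------
Carol   | Algebra   
Eli     | Algorithms
Tina    | Networks  
Grace   | Chemistry 
Pete    | Networks  
Victor  | Statistics
Jack    | Chemistry 
Nate    | Algorithms


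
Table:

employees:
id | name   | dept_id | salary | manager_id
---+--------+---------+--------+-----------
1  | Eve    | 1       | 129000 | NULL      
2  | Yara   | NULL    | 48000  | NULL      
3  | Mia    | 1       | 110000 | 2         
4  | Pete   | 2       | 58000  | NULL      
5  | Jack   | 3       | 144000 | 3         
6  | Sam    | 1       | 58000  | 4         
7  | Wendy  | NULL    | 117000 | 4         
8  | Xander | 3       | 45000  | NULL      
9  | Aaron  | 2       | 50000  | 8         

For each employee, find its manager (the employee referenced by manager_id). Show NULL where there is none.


This is a self-join: employees is joined to a second copy of itself, matching each row's manager_id to another row's id. Use LEFT JOIN so rows with manager_id=NULL are kept.
  - employee 1 (Eve): manager_id=NULL -> NULL
  - employee 2 (Yara): manager_id=NULL -> NULL
  - employee 3 (Mia): manager_id=2 -> Yara
  - employee 4 (Pete): manager_id=NULL -> NULL
  - employee 5 (Jack): manager_id=3 -> Mia
  - employee 6 (Sam): manager_id=4 -> Pete
  - employee 7 (Wendy): manager_id=4 -> Pete
  - employee 8 (Xander): manager_id=NULL -> NULL
  - employee 9 (Aaron): manager_id=8 -> Xander

SQL:
SELECT a.name AS item, b.name AS manager
FROM employees a
LEFT JOIN employees b ON a.manager_id = b.id

Result:
item   | manager
-------+--------
Eve    | NULL   
Yara   | NULL   
Mia    | Yara   
Pete   | NULL   
Jack   | Mia    
Sam    | Pete   
Wendy  | Pete   
Xander | NULL   
Aaron  | Xander 


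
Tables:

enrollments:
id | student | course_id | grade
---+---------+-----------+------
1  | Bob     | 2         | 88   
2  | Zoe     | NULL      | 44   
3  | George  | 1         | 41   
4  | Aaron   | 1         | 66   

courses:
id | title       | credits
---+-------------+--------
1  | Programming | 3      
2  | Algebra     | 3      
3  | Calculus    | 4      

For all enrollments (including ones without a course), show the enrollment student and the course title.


LEFT JOIN keeps every row from enrollments (the left table); where course_id has no match in courses, the course columns become NULL. Walk through each enrollment:
  - enrollment 1 (Bob): course_id=2 -> matches Algebra
  - enrollment 2 (Zoe): course_id=NULL, no match -> kept with NULL
  - enrollment 3 (George): course_id=1 -> matches Programming
  - enrollment 4 (Aaron): course_id=1 -> matches Programming
All 4 rows appear; 1 has NULL course.

SQL:
SELECT a.student, b.title AS course
FROM enrollments a
LEFT JOIN courses b ON a.course_id = b.id

Result:
student | course     
--------+------------
Bob     | Algebra    
Zoe     | NULL       
George  | Programming
Aaron   | Programming


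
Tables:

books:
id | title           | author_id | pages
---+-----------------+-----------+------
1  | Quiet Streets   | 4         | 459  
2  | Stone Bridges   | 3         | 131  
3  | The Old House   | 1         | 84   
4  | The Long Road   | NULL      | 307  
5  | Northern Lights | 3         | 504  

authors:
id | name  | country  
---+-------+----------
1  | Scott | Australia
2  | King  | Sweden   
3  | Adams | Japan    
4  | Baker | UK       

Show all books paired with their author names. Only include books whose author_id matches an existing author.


INNER JOIN keeps only books rows whose author_id matches an id in authors. Walk through each book:
  - book 1 (Quiet Streets): author_id=4 -> matches Baker
  - book 2 (Stone Bridges): author_id=3 -> matches Adams
  - book 3 (The Old House): author_id=1 -> matches Scott
  - book 4 (The Long Road): author_id=NULL, no match -> dropped
  - book 5 (Northern Lights): author_id=3 -> matches Adams
So 1 of 5 rows is dropped.

SQL:
SELECT a.title, b.name AS author
FROM books a
INNER JOIN authors b ON a.author_id = b.id

Result:
title           | author
----------------+-------
Quiet Streets   | Baker 
Stone Bridges   | Adams 
The Old House   | Scott 
Northern Lights | Adams 


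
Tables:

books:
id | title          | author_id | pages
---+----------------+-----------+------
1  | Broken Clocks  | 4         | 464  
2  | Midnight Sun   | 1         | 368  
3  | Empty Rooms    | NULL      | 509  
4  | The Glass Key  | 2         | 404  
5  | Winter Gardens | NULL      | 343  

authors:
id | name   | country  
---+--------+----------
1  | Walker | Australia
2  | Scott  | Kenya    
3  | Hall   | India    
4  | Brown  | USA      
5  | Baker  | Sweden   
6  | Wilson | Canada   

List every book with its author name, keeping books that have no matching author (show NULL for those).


LEFT JOIN keeps every row from books (the left table); where author_id has no match in authors, the author columns become NULL. Walk through each book:
  - book 1 (Broken Clocks): author_id=4 -> matches Brown
  - book 2 (Midnight Sun): author_id=1 -> matches Walker
  - book 3 (Empty Rooms): author_id=NULL, no match -> kept with NULL
  - book 4 (The Glass Key): author_id=2 -> matches Scott
  - book 5 (Winter Gardens): author_id=NULL, no match -> kept with NULL
All 5 rows appear; 2 have NULL author.

SQL:
SELECT a.title, b.name AS author
FROM books a
LEFT JOIN authors b ON a.author_id = b.id

Result:
title          | author
---------------+-------
Broken Clocks  | Brown 
Midnight Sun   | Walker
Empty Rooms    | NULL  
The Glass Key  | Scott 
Winter Gardens | NULL  


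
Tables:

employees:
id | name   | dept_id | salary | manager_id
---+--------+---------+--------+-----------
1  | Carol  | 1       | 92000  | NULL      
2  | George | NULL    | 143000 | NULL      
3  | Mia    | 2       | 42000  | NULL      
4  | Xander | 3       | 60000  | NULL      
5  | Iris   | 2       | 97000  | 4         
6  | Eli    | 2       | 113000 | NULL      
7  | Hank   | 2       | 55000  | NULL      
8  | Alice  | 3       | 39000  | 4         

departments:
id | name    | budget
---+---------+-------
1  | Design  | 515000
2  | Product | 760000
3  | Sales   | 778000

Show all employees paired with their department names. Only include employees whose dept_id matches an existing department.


INNER JOIN keeps only employees rows whose dept_id matches an id in departments. Walk through each employee:
  - employee 1 (Carol): dept_id=1 -> matches Design
  - employee 2 (George): dept_id=NULL, no match -> dropped
  - employee 3 (Mia): dept_id=2 -> matches Product
  - employee 4 (Xander): dept_id=3 -> matches Sales
  - employee 5 (Iris): dept_id=2 -> matches Product
  - employee 6 (Eli): dept_id=2 -> matches Product
  - employee 7 (Hank): dept_id=2 -> matches Product
  - employee 8 (Alice): dept_id=3 -> matches Sales
So 1 of 8 rows is dropped.

SQL:
SELECT a.name, b.name AS department
FROM employees a
INNER JOIN departments b ON a.dept_id = b.id

Result:
name   | department
-------+-----------
Carol  | Design    
Mia    | Product   
Xander | Sales     
Iris   | Product   
Eli    | Product   
Hank   | Product   
Alice  | Sales     


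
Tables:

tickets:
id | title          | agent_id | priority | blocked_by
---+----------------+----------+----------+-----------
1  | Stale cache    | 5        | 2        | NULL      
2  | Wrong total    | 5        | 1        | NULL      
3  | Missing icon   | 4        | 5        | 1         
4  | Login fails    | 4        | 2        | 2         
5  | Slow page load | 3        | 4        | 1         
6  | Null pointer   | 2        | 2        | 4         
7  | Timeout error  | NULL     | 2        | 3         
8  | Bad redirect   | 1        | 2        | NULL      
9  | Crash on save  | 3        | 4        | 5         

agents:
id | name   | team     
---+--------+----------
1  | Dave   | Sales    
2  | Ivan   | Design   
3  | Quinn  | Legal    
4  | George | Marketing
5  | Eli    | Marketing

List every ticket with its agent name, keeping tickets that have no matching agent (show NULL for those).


LEFT JOIN keeps every row from tickets (the left table); where agent_id has no match in agents, the agent columns become NULL. Walk through each ticket:
  - ticket 1 (Stale cache): agent_id=5 -> matches Eli
  - ticket 2 (Wrong total): agent_id=5 -> matches Eli
  - ticket 3 (Missing icon): agent_id=4 -> matches George
  - ticket 4 (Login fails): agent_id=4 -> matches George
  - ticket 5 (Slow page load): agent_id=3 -> matches Quinn
  - ticket 6 (Null pointer): agent_id=2 -> matches Ivan
  - ticket 7 (Timeout error): agent_id=NULL, no match -> kept with NULL
  - ticket 8 (Bad redirect): agent_id=1 -> matches Dave
  - ticket 9 (Crash on save): agent_id=3 -> matches Quinn
All 9 rows appear; 1 has NULL agent.

SQL:
SELECT a.title, b.name AS agent
FROM tickets a
LEFT JOIN agents b ON a.agent_id = b.id

Result:
title          | agent 
---------------+-------
Stale cache    | Eli   
Wrong total    | Eli   
Missing icon   | George
Login fails    | George
Slow page load | Quinn 
Null pointer   | Ivan  
Timeout error  | NULL  
Bad redirect   | Dave  
Crash on save  | Quinn 


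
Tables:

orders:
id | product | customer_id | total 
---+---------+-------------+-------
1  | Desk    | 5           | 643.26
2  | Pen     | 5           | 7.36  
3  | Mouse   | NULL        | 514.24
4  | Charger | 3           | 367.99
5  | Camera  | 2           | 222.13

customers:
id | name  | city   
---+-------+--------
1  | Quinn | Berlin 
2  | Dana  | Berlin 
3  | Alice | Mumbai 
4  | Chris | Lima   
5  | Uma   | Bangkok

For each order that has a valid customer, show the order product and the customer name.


INNER JOIN keeps only orders rows whose customer_id matches an id in customers. Walk through each order:
  - order 1 (Desk): customer_id=5 -> matches Uma
  - order 2 (Pen): customer_id=5 -> matches Uma
  - order 3 (Mouse): customer_id=NULL, no match -> dropped
  - order 4 (Charger): customer_id=3 -> matches Alice
  - order 5 (Camera): customer_id=2 -> matches Dana
So 1 of 5 rows is dropped.

SQL:
SELECT a.product, b.name AS customer
FROM orders a
INNER JOIN customers b ON a.customer_id = b.id

Result:
product | customer
--------+---------
Desk    | Uma     
Pen     | Uma     
Charger | Alice   
Camera  | Dana    


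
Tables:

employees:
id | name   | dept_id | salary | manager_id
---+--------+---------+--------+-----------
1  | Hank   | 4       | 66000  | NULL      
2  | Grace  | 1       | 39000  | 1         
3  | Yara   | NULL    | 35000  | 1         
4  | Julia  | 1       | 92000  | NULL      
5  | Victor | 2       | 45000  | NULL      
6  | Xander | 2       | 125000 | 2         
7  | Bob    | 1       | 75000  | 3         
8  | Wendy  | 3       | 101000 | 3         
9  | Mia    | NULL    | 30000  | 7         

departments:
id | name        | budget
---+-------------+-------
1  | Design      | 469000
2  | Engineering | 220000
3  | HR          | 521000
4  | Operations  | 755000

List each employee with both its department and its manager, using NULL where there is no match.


Two LEFT JOINs from the same base table employees: one to departments via dept_id, one to employees itself via manager_id. Both are LEFT so every employee is preserved.
Match against departments:
  - employee 1 (Hank): dept_id=4 -> matches Operations
  - employee 2 (Grace): dept_id=1 -> matches Design
  - employee 3 (Yara): dept_id=NULL, no match -> kept with NULL
  - employee 4 (Julia): dept_id=1 -> matches Design
  - employee 5 (Victor): dept_id=2 -> matches Engineering
  - employee 6 (Xander): dept_id=2 -> matches Engineering
  - employee 7 (Bob): dept_id=1 -> matches Design
  - employee 8 (Wendy): dept_id=3 -> matches HR
  - employee 9 (Mia): dept_id=NULL, no match -> kept with NULL
Match against employees (self):
  - employee 1 (Hank): manager_id=NULL -> NULL
  - employee 2 (Grace): manager_id=1 -> Hank
  - employee 3 (Yara): manager_id=1 -> Hank
  - employee 4 (Julia): manager_id=NULL -> NULL
  - employee 5 (Victor): manager_id=NULL -> NULL
  - employee 6 (Xander): manager_id=2 -> Grace
  - employee 7 (Bob): manager_id=3 -> Yara
  - employee 8 (Wendy): manager_id=3 -> Yara
  - employee 9 (Mia): manager_id=7 -> Bob

SQL:
SELECT a.name, b.name AS department, c.name AS manager
FROM employees a
LEFT JOIN departments b ON a.dept_id = b.id
LEFT JOIN employees c ON a.manager_id = c.id

Result:
name   | department  | manager
-------+-------------+--------
Hank   | Operations  | NULL   
Grace  | Design      | Hank   
Yara   | NULL        | Hank   
Julia  | Design      | NULL   
Victor | Engineering | NULL   
Xander | Engineering | Grace  
Bob    | Design      | Yara   
Wendy  | HR          | Yara   
Mia    | NULL        | Bob    


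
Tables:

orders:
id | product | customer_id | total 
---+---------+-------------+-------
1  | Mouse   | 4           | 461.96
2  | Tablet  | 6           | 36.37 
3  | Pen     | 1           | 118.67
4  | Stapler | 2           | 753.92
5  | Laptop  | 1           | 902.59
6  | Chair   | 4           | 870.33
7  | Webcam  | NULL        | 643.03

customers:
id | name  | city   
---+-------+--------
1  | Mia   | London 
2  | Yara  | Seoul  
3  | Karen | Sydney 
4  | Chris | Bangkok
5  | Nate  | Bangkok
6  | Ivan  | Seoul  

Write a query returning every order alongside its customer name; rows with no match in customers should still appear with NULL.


LEFT JOIN keeps every row from orders (the left table); where customer_id has no match in customers, the customer columns become NULL. Walk through each order:
  - order 1 (Mouse): customer_id=4 -> matches Chris
  - order 2 (Tablet): customer_id=6 -> matches Ivan
  - order 3 (Pen): customer_id=1 -> matches Mia
  - order 4 (Stapler): customer_id=2 -> matches Yara
  - order 5 (Laptop): customer_id=1 -> matches Mia
  - order 6 (Chair): customer_id=4 -> matches Chris
  - order 7 (Webcam): customer_id=NULL, no match -> kept with NULL
All 7 rows appear; 1 has NULL customer.

SQL:
SELECT a.product, b.name AS customer
FROM orders a
LEFT JOIN customers b ON a.customer_id = b.id

Result:
product | customer
--------+---------
Mouse   | Chris   
Tablet  | Ivan    
Pen     | Mia     
Stapler | Yara    
Laptop  | Mia     
Chair   | Chris   
Webcam  | NULL    


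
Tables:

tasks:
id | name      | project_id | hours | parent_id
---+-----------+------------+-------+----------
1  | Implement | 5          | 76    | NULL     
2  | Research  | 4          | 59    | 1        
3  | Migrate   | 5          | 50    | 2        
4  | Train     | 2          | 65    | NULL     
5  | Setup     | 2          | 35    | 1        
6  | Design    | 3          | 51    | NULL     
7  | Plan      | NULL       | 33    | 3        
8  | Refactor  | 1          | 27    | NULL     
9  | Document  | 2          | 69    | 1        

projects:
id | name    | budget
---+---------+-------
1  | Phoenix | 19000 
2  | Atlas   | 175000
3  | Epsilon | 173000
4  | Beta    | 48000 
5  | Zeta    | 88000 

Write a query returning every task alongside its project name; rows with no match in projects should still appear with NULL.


LEFT JOIN keeps every row from tasks (the left table); where project_id has no match in projects, the project columns become NULL. Walk through each task:
  - task 1 (Implement): project_id=5 -> matches Zeta
  - task 2 (Research): project_id=4 -> matches Beta
  - task 3 (Migrate): project_id=5 -> matches Zeta
  - task 4 (Train): project_id=2 -> matches Atlas
  - task 5 (Setup): project_id=2 -> matches Atlas
  - task 6 (Design): project_id=3 -> matches Epsilon
  - task 7 (Plan): project_id=NULL, no match -> kept with NULL
  - task 8 (Refactor): project_id=1 -> matches Phoenix
  - task 9 (Document): project_id=2 -> matches Atlas
All 9 rows appear; 1 has NULL project.

SQL:
SELECT a.name, b.name AS project
FROM tasks a
LEFT JOIN projects b ON a.project_id = b.id

Result:
name      | project
----------+--------
Implement | Zeta   
Research  | Beta   
Migrate   | Zeta   
Train     | Atlas  
Setup     | Atlas  
Design    | Epsilon
Plan      | NULL   
Refactor  | Phoenix
Document  | Atlas  


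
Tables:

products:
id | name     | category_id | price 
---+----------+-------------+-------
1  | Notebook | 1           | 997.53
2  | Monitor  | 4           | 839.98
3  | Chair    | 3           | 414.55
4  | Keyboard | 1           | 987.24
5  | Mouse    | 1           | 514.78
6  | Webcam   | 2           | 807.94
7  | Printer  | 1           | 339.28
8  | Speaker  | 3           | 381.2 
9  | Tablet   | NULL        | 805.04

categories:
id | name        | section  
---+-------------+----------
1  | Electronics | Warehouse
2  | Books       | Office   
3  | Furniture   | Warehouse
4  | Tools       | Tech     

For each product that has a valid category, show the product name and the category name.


INNER JOIN keeps only products rows whose category_id matches an id in categories. Walk through each product:
  - product 1 (Notebook): category_id=1 -> matches Electronics
  - product 2 (Monitor): category_id=4 -> matches Tools
  - product 3 (Chair): category_id=3 -> matches Furniture
  - product 4 (Keyboard): category_id=1 -> matches Electronics
  - product 5 (Mouse): category_id=1 -> matches Electronics
  - product 6 (Webcam): category_id=2 -> matches Books
  - product 7 (Printer): category_id=1 -> matches Electronics
  - product 8 (Speaker): category_id=3 -> matches Furniture
  - product 9 (Tablet): category_id=NULL, no match -> dropped
So 1 of 9 rows is dropped.

SQL:
SELECT a.name, b.name AS category
FROM products a
INNER JOIN categories b ON a.category_id = b.id

Result:
name     | category   
---------+------------
Notebook | Electronics
Monitor  | Tools      
Chair    | Furniture  
Keyboard | Electronics
Mouse    | Electronics
Webcam   | Books      
Printer  | Electronics
Speaker  | Furniture  


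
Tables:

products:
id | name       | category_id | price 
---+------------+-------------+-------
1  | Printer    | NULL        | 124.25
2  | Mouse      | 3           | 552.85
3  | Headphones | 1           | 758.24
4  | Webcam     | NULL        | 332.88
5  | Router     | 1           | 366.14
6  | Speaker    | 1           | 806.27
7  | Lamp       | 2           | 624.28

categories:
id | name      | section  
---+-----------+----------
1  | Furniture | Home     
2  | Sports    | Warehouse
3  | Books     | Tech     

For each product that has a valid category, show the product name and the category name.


INNER JOIN keeps only products rows whose category_id matches an id in categories. Walk through each product:
  - product 1 (Printer): category_id=NULL, no match -> dropped
  - product 2 (Mouse): category_id=3 -> matches Books
  - product 3 (Headphones): category_id=1 -> matches Furniture
  - product 4 (Webcam): category_id=NULL, no match -> dropped
  - product 5 (Router): category_id=1 -> matches Furniture
  - product 6 (Speaker): category_id=1 -> matches Furniture
  - product 7 (Lamp): category_id=2 -> matches Sports
So 2 of 7 rows are dropped.

SQL:
SELECT a.name, b.name AS category
FROM products a
INNER JOIN categories b ON a.category_id = b.id

Result:
name       | category 
-----------+----------
Mouse      | Books    
Headphones | Furniture
Router     | Furniture
Speaker    | Furniture
Lamp       | Sports   


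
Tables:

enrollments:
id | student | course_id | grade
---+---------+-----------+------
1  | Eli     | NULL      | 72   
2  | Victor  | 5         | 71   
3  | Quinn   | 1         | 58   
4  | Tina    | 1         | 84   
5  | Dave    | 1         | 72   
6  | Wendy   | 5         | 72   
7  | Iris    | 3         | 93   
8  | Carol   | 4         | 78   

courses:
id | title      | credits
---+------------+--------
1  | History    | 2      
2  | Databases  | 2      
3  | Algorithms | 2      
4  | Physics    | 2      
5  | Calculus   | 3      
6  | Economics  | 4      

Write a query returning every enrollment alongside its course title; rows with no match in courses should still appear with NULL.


LEFT JOIN keeps every row from enrollments (the left table); where course_id has no match in courses, the course columns become NULL. Walk through each enrollment:
  - enrollment 1 (Eli): course_id=NULL, no match -> kept with NULL
  - enrollment 2 (Victor): course_id=5 -> matches Calculus
  - enrollment 3 (Quinn): course_id=1 -> matches History
  - enrollment 4 (Tina): course_id=1 -> matches History
  - enrollment 5 (Dave): course_id=1 -> matches History
  - enrollment 6 (Wendy): course_id=5 -> matches Calculus
  - enrollment 7 (Iris): course_id=3 -> matches Algorithms
  - enrollment 8 (Carol): course_id=4 -> matches Physics
All 8 rows appear; 1 has NULL course.

SQL:
SELECT a.student, b.title AS course
FROM enrollments a
LEFT JOIN courses b ON a.course_id = b.id

Result:
student | course    
--------+-----------
Eli     | NULL      
Victor  | Calculus  
Quinn   | History   
Tina    | History   
Dave    | History   
Wendy   | Calculus  
Iris    | Algorithms
Carol   | Physics   


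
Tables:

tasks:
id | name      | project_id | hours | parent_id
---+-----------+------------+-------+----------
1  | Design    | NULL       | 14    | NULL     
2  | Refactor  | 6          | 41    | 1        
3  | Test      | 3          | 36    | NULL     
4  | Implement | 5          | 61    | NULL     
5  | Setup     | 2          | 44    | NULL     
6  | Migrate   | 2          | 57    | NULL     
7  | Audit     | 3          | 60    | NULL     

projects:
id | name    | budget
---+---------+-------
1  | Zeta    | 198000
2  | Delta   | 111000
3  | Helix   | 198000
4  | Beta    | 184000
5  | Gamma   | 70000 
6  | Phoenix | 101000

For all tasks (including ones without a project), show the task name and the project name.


LEFT JOIN keeps every row from tasks (the left table); where project_id has no match in projects, the project columns become NULL. Walk through each task:
  - task 1 (Design): project_id=NULL, no match -> kept with NULL
  - task 2 (Refactor): project_id=6 -> matches Phoenix
  - task 3 (Test): project_id=3 -> matches Helix
  - task 4 (Implement): project_id=5 -> matches Gamma
  - task 5 (Setup): project_id=2 -> matches Delta
  - task 6 (Migrate): project_id=2 -> matches Delta
  - task 7 (Audit): project_id=3 -> matches Helix
All 7 rows appear; 1 has NULL project.

SQL:
SELECT a.name, b.name AS project
FROM tasks a
LEFT JOIN projects b ON a.project_id = b.id

Result:
name      | project
----------+--------
Design    | NULL   
Refactor  | Phoenix
Test      | Helix  
Implement | Gamma  
Setup     | Delta  
Migrate   | Delta  
Audit     | Helix  


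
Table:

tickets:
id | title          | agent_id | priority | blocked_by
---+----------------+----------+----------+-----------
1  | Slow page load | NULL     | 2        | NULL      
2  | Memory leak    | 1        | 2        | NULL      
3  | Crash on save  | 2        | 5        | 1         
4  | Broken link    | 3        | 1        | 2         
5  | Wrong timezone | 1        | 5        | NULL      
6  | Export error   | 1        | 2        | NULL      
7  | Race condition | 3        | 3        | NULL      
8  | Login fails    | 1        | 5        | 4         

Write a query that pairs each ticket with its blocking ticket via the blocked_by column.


This is a self-join: tickets is joined to a second copy of itself, matching each row's blocked_by to another row's id. Use LEFT JOIN so rows with blocked_by=NULL are kept.
  - ticket 1 (Slow page load): blocked_by=NULL -> NULL
  - ticket 2 (Memory leak): blocked_by=NULL -> NULL
  - ticket 3 (Crash on save): blocked_by=1 -> Slow page load
  - ticket 4 (Broken link): blocked_by=2 -> Memory leak
  - ticket 5 (Wrong timezone): blocked_by=NULL -> NULL
  - ticket 6 (Export error): blocked_by=NULL -> NULL
  - ticket 7 (Race condition): blocked_by=NULL -> NULL
  - ticket 8 (Login fails): blocked_by=4 -> Broken link

SQL:
SELECT a.title AS item, b.title AS blocked_by
FROM tickets a
LEFT JOIN tickets b ON a.blocked_by = b.id

Result:
item           | blocked_by    
---------------+---------------
Slow page load | NULL          
Memory leak    | NULL          
Crash on save  | Slow page load
Broken link    | Memory leak   
Wrong timezone | NULL          
Export error   | NULL          
Race condition | NULL          
Login fails    | Broken link   


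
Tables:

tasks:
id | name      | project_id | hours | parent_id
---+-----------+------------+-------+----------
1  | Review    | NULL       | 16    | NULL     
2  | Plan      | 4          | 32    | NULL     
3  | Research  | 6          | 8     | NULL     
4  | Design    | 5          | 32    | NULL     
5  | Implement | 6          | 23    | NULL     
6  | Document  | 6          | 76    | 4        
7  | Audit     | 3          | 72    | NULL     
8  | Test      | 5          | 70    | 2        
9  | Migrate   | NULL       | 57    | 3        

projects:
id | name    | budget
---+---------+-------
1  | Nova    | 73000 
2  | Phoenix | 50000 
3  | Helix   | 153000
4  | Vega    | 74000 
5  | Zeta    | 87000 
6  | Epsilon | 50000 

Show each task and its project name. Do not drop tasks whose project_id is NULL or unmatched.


LEFT JOIN keeps every row from tasks (the left table); where project_id has no match in projects, the project columns become NULL. Walk through each task:
  - task 1 (Review): project_id=NULL, no match -> kept with NULL
  - task 2 (Plan): project_id=4 -> matches Vega
  - task 3 (Research): project_id=6 -> matches Epsilon
  - task 4 (Design): project_id=5 -> matches Zeta
  - task 5 (Implement): project_id=6 -> matches Epsilon
  - task 6 (Document): project_id=6 -> matches Epsilon
  - task 7 (Audit): project_id=3 -> matches Helix
  - task 8 (Test): project_id=5 -> matches Zeta
  - task 9 (Migrate): project_id=NULL, no match -> kept with NULL
All 9 rows appear; 2 have NULL project.

SQL:
SELECT a.name, b.name AS project
FROM tasks a
LEFT JOIN projects b ON a.project_id = b.id

Result:
name      | project
----------+--------
Review    | NULL   
Plan      | Vega   
Research  | Epsilon
Design    | Zeta   
Implement | Epsilon
Document  | Epsilon
Audit     | Helix  
Test      | Zeta   
Migrate   | NULL   


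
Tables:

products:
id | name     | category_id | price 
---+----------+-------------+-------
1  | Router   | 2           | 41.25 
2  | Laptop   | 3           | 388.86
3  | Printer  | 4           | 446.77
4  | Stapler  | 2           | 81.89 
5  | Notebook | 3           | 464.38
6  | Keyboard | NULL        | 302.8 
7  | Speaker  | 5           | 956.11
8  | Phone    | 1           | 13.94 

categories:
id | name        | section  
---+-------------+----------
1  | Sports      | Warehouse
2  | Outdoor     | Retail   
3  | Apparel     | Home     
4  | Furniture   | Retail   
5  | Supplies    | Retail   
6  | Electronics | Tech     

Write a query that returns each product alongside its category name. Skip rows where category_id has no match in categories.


INNER JOIN keeps only products rows whose category_id matches an id in categories. Walk through each product:
  - product 1 (Router): category_id=2 -> matches Outdoor
  - product 2 (Laptop): category_id=3 -> matches Apparel
  - product 3 (Printer): category_id=4 -> matches Furniture
  - product 4 (Stapler): category_id=2 -> matches Outdoor
  - product 5 (Notebook): category_id=3 -> matches Apparel
  - product 6 (Keyboard): category_id=NULL, no match -> dropped
  - product 7 (Speaker): category_id=5 -> matches Supplies
  - product 8 (Phone): category_id=1 -> matches Sports
So 1 of 8 rows is dropped.

SQL:
SELECT a.name, b.name AS category
FROM products a
INNER JOIN categories b ON a.category_id = b.id

Result:
name     | category 
---------+----------
Router   | Outdoor  
Laptop   | Apparel  
Printer  | Furniture
Stapler  | Outdoor  
Notebook | Apparel  
Speaker  | Supplies 
Phone    | Sports   


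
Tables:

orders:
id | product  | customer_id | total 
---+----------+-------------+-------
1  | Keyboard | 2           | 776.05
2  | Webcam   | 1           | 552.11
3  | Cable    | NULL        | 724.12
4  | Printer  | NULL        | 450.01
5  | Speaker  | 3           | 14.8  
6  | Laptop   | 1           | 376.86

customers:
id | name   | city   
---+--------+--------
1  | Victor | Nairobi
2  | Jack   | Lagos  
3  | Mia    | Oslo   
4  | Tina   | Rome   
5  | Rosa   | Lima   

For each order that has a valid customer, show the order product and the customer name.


INNER JOIN keeps only orders rows whose customer_id matches an id in customers. Walk through each order:
  - order 1 (Keyboard): customer_id=2 -> matches Jack
  - order 2 (Webcam): customer_id=1 -> matches Victor
  - order 3 (Cable): customer_id=NULL, no match -> dropped
  - order 4 (Printer): customer_id=NULL, no match -> dropped
  - order 5 (Speaker): customer_id=3 -> matches Mia
  - order 6 (Laptop): customer_id=1 -> matches Victor
So 2 of 6 rows are dropped.

SQL:
SELECT a.product, b.name AS customer
FROM orders a
INNER JOIN customers b ON a.customer_id = b.id

Result:
product  | customer
---------+---------
Keyboard | Jack    
Webcam   | Victor  
Speaker  | Mia     
Laptop   | Victor  


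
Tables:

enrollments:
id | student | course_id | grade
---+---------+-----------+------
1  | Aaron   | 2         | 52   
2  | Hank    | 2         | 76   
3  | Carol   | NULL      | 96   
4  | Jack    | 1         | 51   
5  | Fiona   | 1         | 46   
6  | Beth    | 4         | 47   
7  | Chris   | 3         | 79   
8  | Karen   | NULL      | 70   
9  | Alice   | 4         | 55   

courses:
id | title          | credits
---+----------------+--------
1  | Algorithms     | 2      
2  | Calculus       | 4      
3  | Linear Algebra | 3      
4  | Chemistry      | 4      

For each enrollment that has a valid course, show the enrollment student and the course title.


INNER JOIN keeps only enrollments rows whose course_id matches an id in courses. Walk through each enrollment:
  - enrollment 1 (Aaron): course_id=2 -> matches Calculus
  - enrollment 2 (Hank): course_id=2 -> matches Calculus
  - enrollment 3 (Carol): course_id=NULL, no match -> dropped
  - enrollment 4 (Jack): course_id=1 -> matches Algorithms
  - enrollment 5 (Fiona): course_id=1 -> matches Algorithms
  - enrollment 6 (Beth): course_id=4 -> matches Chemistry
  - enrollment 7 (Chris): course_id=3 -> matches Linear Algebra
  - enrollment 8 (Karen): course_id=NULL, no match -> dropped
  - enrollment 9 (Alice): course_id=4 -> matches Chemistry
So 2 of 9 rows are dropped.

SQL:
SELECT a.student, b.title AS course
FROM enrollments a
INNER JOIN courses b ON a.course_id = b.id

Result:
student | course        
--------+---------------
Aaron   | Calculus      
Hank    | Calculus      
Jack    | Algorithms    
Fiona   | Algorithms    
Beth    | Chemistry     
Chris   | Linear Algebra
Alice   | Chemistry     


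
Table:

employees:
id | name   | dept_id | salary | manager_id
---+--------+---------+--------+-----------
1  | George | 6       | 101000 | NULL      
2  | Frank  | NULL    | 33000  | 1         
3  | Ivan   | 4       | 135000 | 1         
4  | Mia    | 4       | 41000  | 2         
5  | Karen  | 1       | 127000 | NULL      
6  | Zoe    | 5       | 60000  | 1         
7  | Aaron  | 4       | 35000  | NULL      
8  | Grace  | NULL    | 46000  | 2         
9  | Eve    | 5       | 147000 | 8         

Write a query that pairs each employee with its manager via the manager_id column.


This is a self-join: employees is joined to a second copy of itself, matching each row's manager_id to another row's id. Use LEFT JOIN so rows with manager_id=NULL are kept.
  - employee 1 (George): manager_id=NULL -> NULL
  - employee 2 (Frank): manager_id=1 -> George
  - employee 3 (Ivan): manager_id=1 -> George
  - employee 4 (Mia): manager_id=2 -> Frank
  - employee 5 (Karen): manager_id=NULL -> NULL
  - employee 6 (Zoe): manager_id=1 -> George
  - employee 7 (Aaron): manager_id=NULL -> NULL
  - employee 8 (Grace): manager_id=2 -> Frank
  - employee 9 (Eve): manager_id=8 -> Grace

SQL:
SELECT a.name AS item, b.name AS manager
FROM employees a
LEFT JOIN employees b ON a.manager_id = b.id

Result:
item   | manager
-------+--------
George | NULL   
Frank  | George 
Ivan   | George 
Mia    | Frank  
Karen  | NULL   
Zoe    | George 
Aaron  | NULL   
Grace  | Frank  
Eve    | Grace  


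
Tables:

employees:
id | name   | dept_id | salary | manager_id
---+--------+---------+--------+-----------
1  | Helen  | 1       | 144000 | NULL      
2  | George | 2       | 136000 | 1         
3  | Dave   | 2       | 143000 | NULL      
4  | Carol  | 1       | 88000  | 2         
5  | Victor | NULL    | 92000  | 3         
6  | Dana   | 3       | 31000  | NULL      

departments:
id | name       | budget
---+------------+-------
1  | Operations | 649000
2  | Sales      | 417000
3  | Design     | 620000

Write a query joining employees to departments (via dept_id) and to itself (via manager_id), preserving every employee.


Two LEFT JOINs from the same base table employees: one to departments via dept_id, one to employees itself via manager_id. Both are LEFT so every employee is preserved.
Match against departments:
  - employee 1 (Helen): dept_id=1 -> matches Operations
  - employee 2 (George): dept_id=2 -> matches Sales
  - employee 3 (Dave): dept_id=2 -> matches Sales
  - employee 4 (Carol): dept_id=1 -> matches Operations
  - employee 5 (Victor): dept_id=NULL, no match -> kept with NULL
  - employee 6 (Dana): dept_id=3 -> matches Design
Match against employees (self):
  - employee 1 (Helen): manager_id=NULL -> NULL
  - employee 2 (George): manager_id=1 -> Helen
  - employee 3 (Dave): manager_id=NULL -> NULL
  - employee 4 (Carol): manager_id=2 -> George
  - employee 5 (Victor): manager_id=3 -> Dave
  - employee 6 (Dana): manager_id=NULL -> NULL

SQL:
SELECT a.name, b.name AS department, c.name AS manager
FROM employees a
LEFT JOIN departments b ON a.dept_id = b.id
LEFT JOIN employees c ON a.manager_id = c.id

Result:
name   | department | manager
-------+------------+--------
Helen  | Operations | NULL   
George | Sales      | Helen  
Dave   | Sales      | NULL   
Carol  | Operations | George 
Victor | NULL       | Dave   
Dana   | Design     | NULL   


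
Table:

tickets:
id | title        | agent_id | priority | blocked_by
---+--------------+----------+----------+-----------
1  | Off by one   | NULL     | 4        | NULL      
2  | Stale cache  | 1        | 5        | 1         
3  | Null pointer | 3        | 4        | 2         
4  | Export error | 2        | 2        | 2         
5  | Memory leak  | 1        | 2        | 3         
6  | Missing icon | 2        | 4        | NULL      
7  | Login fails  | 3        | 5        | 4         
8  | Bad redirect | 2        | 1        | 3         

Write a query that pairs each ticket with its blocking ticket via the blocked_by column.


This is a self-join: tickets is joined to a second copy of itself, matching each row's blocked_by to another row's id. Use LEFT JOIN so rows with blocked_by=NULL are kept.
  - ticket 1 (Off by one): blocked_by=NULL -> NULL
  - ticket 2 (Stale cache): blocked_by=1 -> Off by one
  - ticket 3 (Null pointer): blocked_by=2 -> Stale cache
  - ticket 4 (Export error): blocked_by=2 -> Stale cache
  - ticket 5 (Memory leak): blocked_by=3 -> Null pointer
  - ticket 6 (Missing icon): blocked_by=NULL -> NULL
  - ticket 7 (Login fails): blocked_by=4 -> Export error
  - ticket 8 (Bad redirect): blocked_by=3 -> Null pointer

SQL:
SELECT a.title AS item, b.title AS blocked_by
FROM tickets a
LEFT JOIN tickets b ON a.blocked_by = b.id

Result:
item         | blocked_by  
-------------+-------------
Off by one   | NULL        
Stale cache  | Off by one  
Null pointer | Stale cache 
Export error | Stale cache 
Memory leak  | Null pointer
Missing icon | NULL        
Login fails  | Export error
Bad redirect | Null pointer


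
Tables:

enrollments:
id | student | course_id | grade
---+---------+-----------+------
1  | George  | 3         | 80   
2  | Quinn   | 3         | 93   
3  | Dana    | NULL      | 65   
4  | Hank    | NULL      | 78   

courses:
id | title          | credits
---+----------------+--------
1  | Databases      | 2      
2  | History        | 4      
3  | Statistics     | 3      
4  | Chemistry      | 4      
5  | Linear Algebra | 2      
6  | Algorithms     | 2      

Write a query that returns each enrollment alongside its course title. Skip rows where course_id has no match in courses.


INNER JOIN keeps only enrollments rows whose course_id matches an id in courses. Walk through each enrollment:
  - enrollment 1 (George): course_id=3 -> matches Statistics
  - enrollment 2 (Quinn): course_id=3 -> matches Statistics
  - enrollment 3 (Dana): course_id=NULL, no match -> dropped
  - enrollment 4 (Hank): course_id=NULL, no match -> dropped
So 2 of 4 rows are dropped.

SQL:
SELECT a.student, b.title AS course
FROM enrollments a
INNER JOIN courses b ON a.course_id = b.id

Result:
student | course    
--------+-----------
George  | Statistics
Quinn   | Statistics
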